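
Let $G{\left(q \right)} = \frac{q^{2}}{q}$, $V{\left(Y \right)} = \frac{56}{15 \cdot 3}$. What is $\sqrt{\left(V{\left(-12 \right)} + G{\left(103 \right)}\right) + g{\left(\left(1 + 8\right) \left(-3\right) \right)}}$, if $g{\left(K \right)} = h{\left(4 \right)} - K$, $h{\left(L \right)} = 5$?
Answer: $\frac{\sqrt{30655}}{15} \approx 11.672$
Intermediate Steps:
$V{\left(Y \right)} = \frac{56}{45}$
$g{\left(K \right)} = 5 - K$
$G{\left(q \right)} = q$
$\sqrt{\left(V{\left(-12 \right)} + G{\left(103 \right)}\right) + g{\left(\left(1 + 8\right) \left(-3\right) \right)}} = \sqrt{\left(\frac{56}{45} + 103\right) - \left(-5 + \left(1 + 8\right) \left(-3\right)\right)} = \sqrt{\frac{4691}{45} - \left(-5 + 9 \left(-3\right)\right)} = \sqrt{\frac{4691}{45} + \left(5 - -27\right)} = \sqrt{\frac{4691}{45} + \left(5 + 27\right)} = \sqrt{\frac{4691}{45} + 32} = \sqrt{\frac{6131}{45}} = \frac{\sqrt{30655}}{15}$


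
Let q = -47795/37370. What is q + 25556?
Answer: 190995985/7474 ≈ 25555.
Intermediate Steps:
q = -9559/7474 (q = -47795*1/37370 = -9559/7474 ≈ -1.2790)
q + 25556 = -9559/7474 + 25556 = 190995985/7474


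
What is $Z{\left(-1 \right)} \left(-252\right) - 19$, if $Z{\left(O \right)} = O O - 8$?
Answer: $1745$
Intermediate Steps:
$Z{\left(O \right)} = -8 + O^{2}$ ($Z{\left(O \right)} = O^{2} - 8 = -8 + O^{2}$)
$Z{\left(-1 \right)} \left(-252\right) - 19 = \left(-8 + \left(-1\right)^{2}\right) \left(-252\right) - 19 = \left(-8 + 1\right) \left(-252\right) - 19 = \left(-7\right) \left(-252\right) - 19 = 1764 - 19 = 1745$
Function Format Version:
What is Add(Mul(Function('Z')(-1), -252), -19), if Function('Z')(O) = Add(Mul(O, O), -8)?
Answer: 1745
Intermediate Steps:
Function('Z')(O) = Add(-8, Pow(O, 2)) (Function('Z')(O) = Add(Pow(O, 2), -8) = Add(-8, Pow(O, 2)))
Add(Mul(Function('Z')(-1), -252), -19) = Add(Mul(Add(-8, Pow(-1, 2)), -252), -19) = Add(Mul(Add(-8, 1), -252), -19) = Add(Mul(-7, -252), -19) = Add(1764, -19) = 1745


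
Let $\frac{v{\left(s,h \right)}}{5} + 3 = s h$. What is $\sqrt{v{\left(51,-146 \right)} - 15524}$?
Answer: $i \sqrt{52769} \approx 229.72 i$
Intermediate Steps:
$v{\left(s,h \right)} = -15 + 5 h s$ ($v{\left(s,h \right)} = -15 + 5 s h = -15 + 5 h s$)
$\sqrt{v{\left(51,-146 \right)} - 15524} = \sqrt{\left(-15 + 5 \left(-146\right) 51\right) - 15524} = \sqrt{\left(-15 - 37230\right) - 15524} = \sqrt{-37245 - 15524} = \sqrt{-52769} = i \sqrt{52769}$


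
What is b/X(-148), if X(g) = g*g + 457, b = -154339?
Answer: -154339/22361 ≈ -6.9022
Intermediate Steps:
X(g) = 457 + g² (X(g) = g² + 457 = 457 + g²)
b/X(-148) = -154339/(457 + (-148)²) = -154339/(457 + 21904) = -154339/22361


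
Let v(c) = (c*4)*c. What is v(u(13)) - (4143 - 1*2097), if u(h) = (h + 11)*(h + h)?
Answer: 1555458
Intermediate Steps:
u(h) = 2*h*(11 + h) (u(h) = (11 + h)*(2*h) = 2*h*(11 + h))
v(c) = 4*c**2 (v(c) = (4*c)*c = 4*c**2)
v(u(13)) - (4143 - 1*2097) = 4*(2*13*(11 + 13))**2 - (4143 - 1*2097) = 4*(2*13*24)**2 - (4143 - 2097) = 4*624**2 - 1*2046 = 4*389376 - 2046 = 1557504 - 2046 = 1555458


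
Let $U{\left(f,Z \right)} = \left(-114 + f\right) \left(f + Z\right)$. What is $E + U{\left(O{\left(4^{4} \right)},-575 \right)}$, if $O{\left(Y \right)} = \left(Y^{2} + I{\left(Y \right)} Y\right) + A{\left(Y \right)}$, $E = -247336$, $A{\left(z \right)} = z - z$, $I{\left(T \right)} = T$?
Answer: $17089378790$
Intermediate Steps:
$A{\left(z \right)} = 0$
$O{\left(Y \right)} = 2 Y^{2}$ ($O{\left(Y \right)} = \left(Y^{2} + Y Y\right) + 0 = \left(Y^{2} + Y^{2}\right) + 0 = 2 Y^{2} + 0 = 2 Y^{2}$)
$U{\left(f,Z \right)} = \left(-114 + f\right) \left(Z + f\right)$
$E + U{\left(O{\left(4^{4} \right)},-575 \right)} = -247336 - \left(-65550 - 17179869184 + 689 \cdot 2 \left(4^{4}\right)^{2}\right) = -247336 + \left(\left(2 \cdot 256^{2}\right)^{2} + 65550 - 114 \cdot 2 \cdot 256^{2} - 575 \cdot 2 \cdot 256^{2}\right) = -247336 + \left(\left(2 \cdot 65536\right)^{2} + 65550 - 114 \cdot 2 \cdot 65536 - 575 \cdot 2 \cdot 65536\right) = -247336 + \left(131072^{2} + 65550 - 14942208 - 75366400\right) = -247336 + \left(17179869184 + 65550 - 14942208 - 75366400\right) = -247336 + 17089626126 = 17089378790$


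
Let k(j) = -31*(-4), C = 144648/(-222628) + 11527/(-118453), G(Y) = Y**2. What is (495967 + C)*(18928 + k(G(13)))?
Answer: 8899395698057460552/941819803 ≈ 9.4491e+9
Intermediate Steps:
C = -703579375/941819803 (C = 144648*(-1/222628) + 11527*(-1/118453) = -5166/7951 - 11527/118453 = -703579375/941819803 ≈ -0.74704)
k(j) = 124
(495967 + C)*(18928 + k(G(13))) = (495967 - 703579375/941819803)*(18928 + 124) = (467110838655126/941819803)*19052 = 8899395698057460552/941819803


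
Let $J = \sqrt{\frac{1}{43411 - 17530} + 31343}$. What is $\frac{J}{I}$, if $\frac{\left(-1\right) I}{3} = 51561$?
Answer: $- \frac{2 \sqrt{5248590347526}}{4003350723} \approx -0.0011445$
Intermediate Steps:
$I = -154683$ ($I = \left(-3\right) 51561 = -154683$)
$J = \frac{2 \sqrt{5248590347526}}{25881}$ ($J = \sqrt{\frac{1}{25881} + 31343} = \sqrt{\frac{811188184}{25881}} = \frac{2 \sqrt{5248590347526}}{25881} \approx 177.04$)
$\frac{J}{I} = \frac{\frac{2}{25881} \sqrt{5248590347526}}{-154683} = \frac{2 \sqrt{5248590347526}}{25881} \left(- \frac{1}{154683}\right) = - \frac{2 \sqrt{5248590347526}}{4003350723}$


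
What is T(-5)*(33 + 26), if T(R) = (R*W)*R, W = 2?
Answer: 2950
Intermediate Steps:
T(R) = 2*R² (T(R) = (R*2)*R = (2*R)*R = 2*R²)
T(-5)*(33 + 26) = (2*(-5)²)*(33 + 26) = (2*25)*59 = 50*59 = 2950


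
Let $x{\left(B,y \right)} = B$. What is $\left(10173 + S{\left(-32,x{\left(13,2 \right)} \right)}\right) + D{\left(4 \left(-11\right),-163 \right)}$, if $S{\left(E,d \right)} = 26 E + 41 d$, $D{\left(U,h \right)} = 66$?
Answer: $9940$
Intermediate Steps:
$\left(10173 + S{\left(-32,x{\left(13,2 \right)} \right)}\right) + D{\left(4 \left(-11\right),-163 \right)} = \left(10173 + \left(26 \left(-32\right) + 41 \cdot 13\right)\right) + 66 = \left(10173 + \left(-832 + 533\right)\right) + 66 = \left(10173 - 299\right) + 66 = 9874 + 66 = 9940$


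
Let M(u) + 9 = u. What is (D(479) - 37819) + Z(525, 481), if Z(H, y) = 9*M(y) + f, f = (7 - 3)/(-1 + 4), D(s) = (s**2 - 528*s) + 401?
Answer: -169919/3 ≈ -56640.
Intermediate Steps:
M(u) = -9 + u
D(s) = 401 + s**2 - 528*s
f = 4/3 ≈ 1.3333
Z(H, y) = -239/3 + 9*y (Z(H, y) = 9*(-9 + y) + 4/3 = (-81 + 9*y) + 4/3 = -239/3 + 9*y)
(D(479) - 37819) + Z(525, 481) = ((401 + 479**2 - 528*479) - 37819) + (-239/3 + 9*481) = ((401 + 229441 - 252912) - 37819) + (-239/3 + 4329) = (-23070 - 37819) + 12748/3 = -60889 + 12748/3 = -169919/3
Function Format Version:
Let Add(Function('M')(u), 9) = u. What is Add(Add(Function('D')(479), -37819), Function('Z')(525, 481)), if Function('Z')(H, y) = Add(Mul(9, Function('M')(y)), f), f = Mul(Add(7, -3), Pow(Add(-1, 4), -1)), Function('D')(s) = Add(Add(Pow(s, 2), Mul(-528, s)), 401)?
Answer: Rational(-169919, 3) ≈ -56640.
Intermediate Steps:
Function('M')(u) = Add(-9, u)
Function('D')(s) = Add(401, Pow(s, 2), Mul(-528, s))
f = Rational(4, 3) (f = Mul(4, Pow(3, -1)) = Mul(4, Rational(1, 3)) = Rational(4, 3) ≈ 1.3333)
Function('Z')(H, y) = Add(Rational(-239, 3), Mul(9, y)) (Function('Z')(H, y) = Add(Mul(9, Add(-9, y)), Rational(4, 3)) = Add(Add(-81, Mul(9, y)), Rational(4, 3)) = Add(Rational(-239, 3), Mul(9, y)))
Add(Add(Function('D')(479), -37819), Function('Z')(525, 481)) = Add(Add(Add(401, Pow(479, 2), Mul(-528, 479)), -37819), Add(Rational(-239, 3), Mul(9, 481))) = Add(Add(Add(401, 229441, -252912), -37819), Add(Rational(-239, 3), 4329)) = Add(Add(-23070, -37819), Rational(12748, 3)) = Add(-60889, Rational(12748, 3)) = Rational(-169919, 3)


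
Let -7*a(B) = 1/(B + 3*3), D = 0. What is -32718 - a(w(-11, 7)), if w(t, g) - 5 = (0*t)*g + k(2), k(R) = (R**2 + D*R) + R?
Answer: -4580519/140 ≈ -32718.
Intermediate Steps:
k(R) = R + R**2 (k(R) = (R**2 + 0*R) + R = (R**2 + 0) + R = R**2 + R = R + R**2)
w(t, g) = 11 (w(t, g) = 5 + ((0*t)*g + 2*(1 + 2)) = 5 + (0*g + 2*3) = 5 + (0 + 6) = 5 + 6 = 11)
a(B) = -1/(7*(9 + B)) (a(B) = -1/(7*(B + 3*3)) = -1/(7*(B + 9)) = -1/(7*(9 + B)))
-32718 - a(w(-11, 7)) = -32718 - (-1)/(63 + 7*11) = -32718 - (-1)/(63 + 77) = -32718 - (-1)/140 = -32718 - 1*(-1/140) = -32718 + 1/140 = -4580519/140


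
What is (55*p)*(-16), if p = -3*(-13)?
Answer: -34320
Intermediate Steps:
p = 39
(55*p)*(-16) = (55*39)*(-16) = 2145*(-16) = -34320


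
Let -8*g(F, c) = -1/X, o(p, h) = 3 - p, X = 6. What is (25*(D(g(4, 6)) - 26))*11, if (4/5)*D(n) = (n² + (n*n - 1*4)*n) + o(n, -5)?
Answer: -2722511825/442368 ≈ -6154.4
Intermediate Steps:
g(F, c) = 1/48 (g(F, c) = -(-1)/(8*6) = -⅛*(-⅙) = 1/48)
D(n) = 15/4 - 5*n/4 + 5*n²/4 + 5*n*(-4 + n²)/4 (D(n) = 5*((n² + (n*n - 1*4)*n) + (3 - n))/4 = 5*((n² + (n² - 4)*n) + (3 - n))/4 = 5*((n² + (-4 + n²)*n) + (3 - n))/4 = 5*((n² + n*(-4 + n²)) + (3 - n))/4 = 5*(3 + n² - n + n*(-4 + n²))/4 = 15/4 - 5*n/4 + 5*n²/4 + 5*n*(-4 + n²)/4)
(25*(D(g(4, 6)) - 26))*11 = (25*((15/4 - 25/4*1/48 + 5*(1/48)²/4 + 5*(1/48)³/4) - 26))*11 = (25*((15/4 - 25/192 + (5/4)*(1/2304) + (5/4)*(1/110592)) - 26))*11 = (25*((15/4 - 25/192 + 5/9216 + 5/442368) - 26))*11 = (25*(1601525/442368 - 26))*11 = (25*(-9900043/442368))*11 = -247501075/442368*11 = -2722511825/442368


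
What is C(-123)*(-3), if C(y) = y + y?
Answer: 738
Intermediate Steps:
C(y) = 2*y
C(-123)*(-3) = (2*(-123))*(-3) = -246*(-3) = 738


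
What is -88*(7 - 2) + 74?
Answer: -366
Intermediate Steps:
-88*(7 - 2) + 74 = -88*5 + 74 = -22*20 + 74 = -440 + 74 = -366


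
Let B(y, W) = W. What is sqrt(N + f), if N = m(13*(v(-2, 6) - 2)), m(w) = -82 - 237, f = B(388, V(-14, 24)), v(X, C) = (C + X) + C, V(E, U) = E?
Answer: 3*I*sqrt(37) ≈ 18.248*I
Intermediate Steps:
v(X, C) = X + 2*C
f = -14
m(w) = -319
N = -319
sqrt(N + f) = sqrt(-319 - 14) = sqrt(-333) = 3*I*sqrt(37)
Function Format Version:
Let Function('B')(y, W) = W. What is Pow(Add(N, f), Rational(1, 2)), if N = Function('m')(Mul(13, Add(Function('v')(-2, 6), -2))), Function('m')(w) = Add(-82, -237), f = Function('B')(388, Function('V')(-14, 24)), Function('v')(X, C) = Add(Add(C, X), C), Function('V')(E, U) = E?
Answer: Mul(3, I, Pow(37, Rational(1, 2))) ≈ Mul(18.248, I)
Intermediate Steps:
Function('v')(X, C) = Add(X, Mul(2, C))
f = -14
Function('m')(w) = -319
N = -319
Pow(Add(N, f), Rational(1, 2)) = Pow(Add(-319, -14), Rational(1, 2)) = Pow(-333, Rational(1, 2)) = Mul(3, I, Pow(37, Rational(1, 2)))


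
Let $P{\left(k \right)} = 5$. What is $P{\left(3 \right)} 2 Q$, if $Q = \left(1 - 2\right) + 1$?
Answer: $0$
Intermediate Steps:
$Q = 0$ ($Q = -1 + 1 = 0$)
$P{\left(3 \right)} 2 Q = 5 \cdot 2 \cdot 0 = 10 \cdot 0 = 0$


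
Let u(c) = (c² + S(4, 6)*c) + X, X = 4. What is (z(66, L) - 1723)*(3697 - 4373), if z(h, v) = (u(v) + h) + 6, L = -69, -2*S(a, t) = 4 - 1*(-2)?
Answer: -2244996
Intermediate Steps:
S(a, t) = -3 (S(a, t) = -(4 - 1*(-2))/2 = -(4 + 2)/2 = -½*6 = -3)
u(c) = 4 + c² - 3*c (u(c) = (c² - 3*c) + 4 = 4 + c² - 3*c)
z(h, v) = 10 + h + v² - 3*v (z(h, v) = ((4 + v² - 3*v) + h) + 6 = (4 + h + v² - 3*v) + 6 = 10 + h + v² - 3*v)
(z(66, L) - 1723)*(3697 - 4373) = ((10 + 66 + (-69)² - 3*(-69)) - 1723)*(3697 - 4373) = ((10 + 66 + 4761 + 207) - 1723)*(-676) = (5044 - 1723)*(-676) = 3321*(-676) = -2244996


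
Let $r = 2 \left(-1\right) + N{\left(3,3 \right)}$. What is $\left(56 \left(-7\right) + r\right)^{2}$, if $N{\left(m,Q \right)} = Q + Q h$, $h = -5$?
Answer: $164836$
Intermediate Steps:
$N{\left(m,Q \right)} = - 4 Q$ ($N{\left(m,Q \right)} = Q + Q \left(-5\right) = Q - 5 Q = - 4 Q$)
$r = -14$ ($r = 2 \left(-1\right) - 12 = -2 - 12 = -14$)
$\left(56 \left(-7\right) + r\right)^{2} = \left(56 \left(-7\right) - 14\right)^{2} = \left(-392 - 14\right)^{2} = \left(-406\right)^{2} = 164836$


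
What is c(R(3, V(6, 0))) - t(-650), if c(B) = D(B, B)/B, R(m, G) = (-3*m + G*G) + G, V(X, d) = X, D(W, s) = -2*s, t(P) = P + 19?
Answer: 629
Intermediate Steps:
t(P) = 19 + P
R(m, G) = G + G**2 - 3*m (R(m, G) = (-3*m + G**2) + G = (G**2 - 3*m) + G = G + G**2 - 3*m)
c(B) = -2 (c(B) = (-2*B)/B = -2)
c(R(3, V(6, 0))) - t(-650) = -2 - (19 - 650) = -2 - 1*(-631) = -2 + 631 = 629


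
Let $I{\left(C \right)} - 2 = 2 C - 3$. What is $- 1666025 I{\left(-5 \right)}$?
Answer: $18326275$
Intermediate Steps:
$I{\left(C \right)} = -1 + 2 C$ ($I{\left(C \right)} = 2 + \left(2 C - 3\right) = 2 + \left(-3 + 2 C\right) = -1 + 2 C$)
$- 1666025 I{\left(-5 \right)} = - 1666025 \left(-1 + 2 \left(-5\right)\right) = - 1666025 \left(-1 - 10\right) = \left(-1666025\right) \left(-11\right) = 18326275$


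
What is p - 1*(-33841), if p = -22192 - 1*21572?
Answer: -9923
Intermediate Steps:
p = -43764 (p = -22192 - 21572 = -43764)
p - 1*(-33841) = -43764 - 1*(-33841) = -43764 + 33841 = -9923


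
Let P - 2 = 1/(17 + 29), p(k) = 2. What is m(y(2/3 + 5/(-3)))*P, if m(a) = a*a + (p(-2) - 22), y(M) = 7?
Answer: 2697/46 ≈ 58.630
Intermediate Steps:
P = 93/46 (P = 2 + 1/(17 + 29) = 2 + 1/46 = 93/46 ≈ 2.0217)
m(a) = -20 + a**2 (m(a) = a*a + (2 - 22) = a**2 - 20 = -20 + a**2)
m(y(2/3 + 5/(-3)))*P = (-20 + 7**2)*(93/46) = (-20 + 49)*(93/46) = 29*(93/46) = 2697/46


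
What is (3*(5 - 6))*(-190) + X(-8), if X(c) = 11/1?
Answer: 581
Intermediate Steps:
X(c) = 11 (X(c) = 11*1 = 11)
(3*(5 - 6))*(-190) + X(-8) = (3*(5 - 6))*(-190) + 11 = (3*(-1))*(-190) + 11 = -3*(-190) + 11 = 570 + 11 = 581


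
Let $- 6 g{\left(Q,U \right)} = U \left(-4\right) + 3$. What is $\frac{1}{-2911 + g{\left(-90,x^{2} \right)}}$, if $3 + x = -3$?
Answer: $- \frac{2}{5775} \approx -0.00034632$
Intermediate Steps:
$x = -6$ ($x = -3 - 3 = -6$)
$g{\left(Q,U \right)} = - \frac{1}{2} + \frac{2 U}{3}$ ($g{\left(Q,U \right)} = - \frac{U \left(-4\right) + 3}{6} = - \frac{- 4 U + 3}{6} = - \frac{3 - 4 U}{6} = - \frac{1}{2} + \frac{2 U}{3}$)
$\frac{1}{-2911 + g{\left(-90,x^{2} \right)}} = \frac{1}{-2911 - \left(\frac{1}{2} - \frac{2 \left(-6\right)^{2}}{3}\right)} = \frac{1}{-2911 + \left(- \frac{1}{2} + \frac{2}{3} \cdot 36\right)} = \frac{1}{-2911 + \left(- \frac{1}{2} + 24\right)} = \frac{1}{-2911 + \frac{47}{2}} = \frac{1}{- \frac{5775}{2}} = - \frac{2}{5775}$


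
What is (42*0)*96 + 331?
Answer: 331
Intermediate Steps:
(42*0)*96 + 331 = 0*96 + 331 = 0 + 331 = 331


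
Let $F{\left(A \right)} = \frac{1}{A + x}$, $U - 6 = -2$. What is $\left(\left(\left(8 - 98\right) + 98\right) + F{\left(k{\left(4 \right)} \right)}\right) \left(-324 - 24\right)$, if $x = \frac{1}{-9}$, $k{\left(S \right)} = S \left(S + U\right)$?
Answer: $- \frac{802140}{287} \approx -2794.9$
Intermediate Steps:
$U = 4$ ($U = 6 - 2 = 4$)
$k{\left(S \right)} = S \left(4 + S\right)$ ($k{\left(S \right)} = S \left(S + 4\right) = S \left(4 + S\right)$)
$x = - \frac{1}{9} \approx -0.11111$
$F{\left(A \right)} = \frac{1}{- \frac{1}{9} + A}$ ($F{\left(A \right)} = \frac{1}{A - \frac{1}{9}} = \frac{1}{- \frac{1}{9} + A}$)
$\left(\left(\left(8 - 98\right) + 98\right) + F{\left(k{\left(4 \right)} \right)}\right) \left(-324 - 24\right) = \left(\left(\left(8 - 98\right) + 98\right) + \frac{9}{-1 + 9 \cdot 4 \left(4 + 4\right)}\right) \left(-324 - 24\right) = \left(\left(-90 + 98\right) + \frac{9}{-1 + 9 \cdot 4 \cdot 8}\right) \left(-348\right) = \left(8 + \frac{9}{-1 + 9 \cdot 32}\right) \left(-348\right) = \left(8 + \frac{9}{-1 + 288}\right) \left(-348\right) = \left(8 + \frac{9}{287}\right) \left(-348\right) = \frac{2305}{287} \left(-348\right) = - \frac{802140}{287}$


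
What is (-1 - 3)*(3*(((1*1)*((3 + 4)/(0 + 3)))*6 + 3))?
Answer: -204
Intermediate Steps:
(-1 - 3)*(3*(((1*1)*((3 + 4)/(0 + 3)))*6 + 3)) = -12*((1*(7/3))*6 + 3) = -12*((7/3)*6 + 3) = -12*(14 + 3) = -12*17 = -4*51 = -204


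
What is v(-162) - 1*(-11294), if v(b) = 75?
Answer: 11369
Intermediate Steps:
v(-162) - 1*(-11294) = 75 - 1*(-11294) = 75 + 11294 = 11369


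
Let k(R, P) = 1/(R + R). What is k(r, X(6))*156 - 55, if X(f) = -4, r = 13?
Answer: -49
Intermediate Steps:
k(R, P) = 1/(2*R)
k(r, X(6))*156 - 55 = ((1/2)/13)*156 - 55 = ((1/2)*(1/13))*156 - 55 = (1/26)*156 - 55 = 6 - 55 = -49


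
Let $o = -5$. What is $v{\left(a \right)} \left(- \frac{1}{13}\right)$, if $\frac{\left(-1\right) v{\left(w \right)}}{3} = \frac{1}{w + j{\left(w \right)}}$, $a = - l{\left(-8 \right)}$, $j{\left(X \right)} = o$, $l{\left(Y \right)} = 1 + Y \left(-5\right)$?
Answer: $- \frac{3}{598} \approx -0.0050167$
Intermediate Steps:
$l{\left(Y \right)} = 1 - 5 Y$
$j{\left(X \right)} = -5$
$a = -41$ ($a = - (1 - -40) = - (1 + 40) = \left(-1\right) 41 = -41$)
$v{\left(w \right)} = - \frac{3}{-5 + w}$ ($v{\left(w \right)} = - \frac{3}{w - 5} = - \frac{3}{-5 + w}$)
$v{\left(a \right)} \left(- \frac{1}{13}\right) = - \frac{3}{-5 - 41} \left(- \frac{1}{13}\right) = - \frac{3}{-46} \left(\left(-1\right) \frac{1}{13}\right) = \left(-3\right) \left(- \frac{1}{46}\right) \left(- \frac{1}{13}\right) = \frac{3}{46} \left(- \frac{1}{13}\right) = - \frac{3}{598}$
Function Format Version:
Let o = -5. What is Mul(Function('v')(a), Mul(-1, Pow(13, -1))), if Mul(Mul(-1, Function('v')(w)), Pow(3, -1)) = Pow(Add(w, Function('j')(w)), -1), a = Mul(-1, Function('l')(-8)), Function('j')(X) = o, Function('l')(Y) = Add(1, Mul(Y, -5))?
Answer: Rational(-3, 598) ≈ -0.0050167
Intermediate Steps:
Function('l')(Y) = Add(1, Mul(-5, Y))
Function('j')(X) = -5
a = -41 (a = Mul(-1, Add(1, Mul(-5, -8))) = Mul(-1, Add(1, 40)) = Mul(-1, 41) = -41)
Function('v')(w) = Mul(-3, Pow(Add(-5, w), -1)) (Function('v')(w) = Mul(-3, Pow(Add(w, -5), -1)) = Mul(-3, Pow(Add(-5, w), -1)))
Mul(Function('v')(a), Mul(-1, Pow(13, -1))) = Mul(Mul(-3, Pow(Add(-5, -41), -1)), Mul(-1, Pow(13, -1))) = Mul(Mul(-3, Pow(-46, -1)), Mul(-1, Rational(1, 13))) = Mul(Mul(-3, Rational(-1, 46)), Rational(-1, 13)) = Mul(Rational(3, 46), Rational(-1, 13)) = Rational(-3, 598)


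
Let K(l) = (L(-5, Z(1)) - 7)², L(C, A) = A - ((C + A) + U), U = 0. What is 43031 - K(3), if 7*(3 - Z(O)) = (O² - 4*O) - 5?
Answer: 43027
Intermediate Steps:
Z(O) = 26/7 - O²/7 + 4*O/7 (Z(O) = 3 - ((O² - 4*O) - 5)/7 = 3 - (-5 + O² - 4*O)/7 = 3 + (5/7 - O²/7 + 4*O/7) = 26/7 - O²/7 + 4*O/7)
L(C, A) = -C (L(C, A) = A - ((C + A) + 0) = A - ((A + C) + 0) = A - (A + C) = A + (-A - C) = -C)
K(l) = 4 (K(l) = (-1*(-5) - 7)² = (5 - 7)² = (-2)² = 4)
43031 - K(3) = 43031 - 1*4 = 43031 - 4 = 43027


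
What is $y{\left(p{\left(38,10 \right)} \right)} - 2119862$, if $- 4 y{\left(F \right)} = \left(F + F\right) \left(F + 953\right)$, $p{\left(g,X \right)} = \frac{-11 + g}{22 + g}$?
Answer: $- \frac{1696061221}{800} \approx -2.1201 \cdot 10^{6}$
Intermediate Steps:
$p{\left(g,X \right)} = \frac{-11 + g}{22 + g}$
$y{\left(F \right)} = - \frac{F \left(953 + F\right)}{2}$ ($y{\left(F \right)} = - \frac{\left(F + F\right) \left(F + 953\right)}{4} = - \frac{2 F \left(953 + F\right)}{4} = - \frac{F \left(953 + F\right)}{2}$)
$y{\left(p{\left(38,10 \right)} \right)} - 2119862 = - \frac{\frac{-11 + 38}{22 + 38} \left(953 + \frac{-11 + 38}{22 + 38}\right)}{2} - 2119862 = - \frac{\frac{1}{60} \cdot 27 \left(953 + \frac{1}{60} \cdot 27\right)}{2} - 2119862 = \left(- \frac{1}{2}\right) \frac{9}{20} \left(953 + \frac{9}{20}\right) - 2119862 = \left(- \frac{1}{2}\right) \frac{9}{20} \cdot \frac{19069}{20} - 2119862 = - \frac{171621}{800} - 2119862 = - \frac{1696061221}{800}$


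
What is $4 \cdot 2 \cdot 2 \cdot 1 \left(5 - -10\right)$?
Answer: $240$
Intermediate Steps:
$4 \cdot 2 \cdot 2 \cdot 1 \left(5 - -10\right) = 4 \cdot 4 \cdot 1 \left(5 + 10\right) = 4 \cdot 4 \cdot 15 = 16 \cdot 15 = 240$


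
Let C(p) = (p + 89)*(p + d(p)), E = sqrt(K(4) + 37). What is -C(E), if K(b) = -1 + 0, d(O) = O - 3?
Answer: -855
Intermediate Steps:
d(O) = -3 + O
K(b) = -1
E = 6 (E = sqrt(-1 + 37) = sqrt(36) = 6)
C(p) = (-3 + 2*p)*(89 + p) (C(p) = (p + 89)*(p + (-3 + p)) = (89 + p)*(-3 + 2*p) = (-3 + 2*p)*(89 + p))
-C(E) = -(-267 + 2*6**2 + 175*6) = -(-267 + 2*36 + 1050) = -(-267 + 72 + 1050) = -1*855 = -855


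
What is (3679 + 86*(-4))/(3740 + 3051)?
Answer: 3335/6791 ≈ 0.49109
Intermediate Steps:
(3679 + 86*(-4))/(3740 + 3051) = (3679 - 344)/6791 = 3335*(1/6791) = 3335/6791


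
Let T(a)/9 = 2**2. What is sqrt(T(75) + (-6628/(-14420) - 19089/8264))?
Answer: sqrt(7577371470737390)/14895860 ≈ 5.8438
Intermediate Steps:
T(a) = 36 (T(a) = 9*2**2 = 9*4 = 36)
sqrt(T(75) + (-6628/(-14420) - 19089/8264)) = sqrt(36 + (-6628/(-14420) - 19089/8264)) = sqrt(36 + (-6628*(-1/14420) - 19089*1/8264)) = sqrt(36 + (1657/3605 - 19089/8264)) = sqrt(36 - 55122397/29791720) = sqrt(1017379523/29791720) = sqrt(7577371470737390)/14895860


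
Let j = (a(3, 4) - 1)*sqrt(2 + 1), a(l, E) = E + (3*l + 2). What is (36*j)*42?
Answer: 21168*sqrt(3) ≈ 36664.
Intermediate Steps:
a(l, E) = 2 + E + 3*l (a(l, E) = E + (2 + 3*l) = 2 + E + 3*l)
j = 14*sqrt(3) (j = ((2 + 4 + 3*3) - 1)*sqrt(2 + 1) = ((2 + 4 + 9) - 1)*sqrt(3) = (15 - 1)*sqrt(3) = 14*sqrt(3) ≈ 24.249)
(36*j)*42 = (36*(14*sqrt(3)))*42 = (504*sqrt(3))*42 = 21168*sqrt(3)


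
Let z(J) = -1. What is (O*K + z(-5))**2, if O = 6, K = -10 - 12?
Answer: 17689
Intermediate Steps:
K = -22
(O*K + z(-5))**2 = (6*(-22) - 1)**2 = (-132 - 1)**2 = (-133)**2 = 17689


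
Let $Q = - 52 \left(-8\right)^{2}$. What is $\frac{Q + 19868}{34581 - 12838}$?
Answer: $\frac{16540}{21743} \approx 0.7607$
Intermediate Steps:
$Q = -3328$ ($Q = \left(-52\right) 64 = -3328$)
$\frac{Q + 19868}{34581 - 12838} = \frac{-3328 + 19868}{34581 - 12838} = \frac{16540}{21743}$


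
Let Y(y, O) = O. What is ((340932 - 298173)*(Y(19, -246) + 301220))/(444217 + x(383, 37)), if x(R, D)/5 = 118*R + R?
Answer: 714963737/37339 ≈ 19148.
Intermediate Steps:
x(R, D) = 595*R (x(R, D) = 5*(118*R + R) = 5*(119*R) = 595*R)
((340932 - 298173)*(Y(19, -246) + 301220))/(444217 + x(383, 37)) = ((340932 - 298173)*(-246 + 301220))/(444217 + 595*383) = (42759*300974)/(444217 + 227885) = 12869347266/672102 = 12869347266*(1/672102) = 714963737/37339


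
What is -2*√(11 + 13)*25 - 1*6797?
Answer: -6797 - 100*√6 ≈ -7041.9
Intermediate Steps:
-2*√(11 + 13)*25 - 1*6797 = -4*√6*25 - 6797 = -100*√6 - 6797 = -6797 - 100*√6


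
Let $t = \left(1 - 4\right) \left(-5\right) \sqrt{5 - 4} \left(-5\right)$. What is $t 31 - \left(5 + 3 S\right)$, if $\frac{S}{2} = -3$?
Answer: $-2312$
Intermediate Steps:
$S = -6$ ($S = 2 \left(-3\right) = -6$)
$t = -75$ ($t = \left(-3\right) \left(-5\right) \sqrt{1} \left(-5\right) = 15 \cdot 1 \left(-5\right) = 15 \left(-5\right) = -75$)
$t 31 - \left(5 + 3 S\right) = \left(-75\right) 31 - -13 = -2325 + \left(-5 + 18\right) = -2325 + 13 = -2312$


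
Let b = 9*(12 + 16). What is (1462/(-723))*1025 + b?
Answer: -1316354/723 ≈ -1820.7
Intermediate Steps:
b = 252 (b = 9*28 = 252)
(1462/(-723))*1025 + b = (1462/(-723))*1025 + 252 = (1462*(-1/723))*1025 + 252 = -1462/723*1025 + 252 = -1498550/723 + 252 = -1316354/723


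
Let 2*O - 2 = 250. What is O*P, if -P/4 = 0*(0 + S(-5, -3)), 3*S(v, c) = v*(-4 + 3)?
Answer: 0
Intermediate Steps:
O = 126 (O = 1 + (½)*250 = 1 + 125 = 126)
S(v, c) = -v/3 (S(v, c) = (v*(-4 + 3))/3 = (v*(-1))/3 = (-v)/3 = -v/3)
P = 0 (P = -0*(0 - ⅓*(-5)) = -0*(0 + 5/3) = -0*5/3 = -4*0 = 0)
O*P = 126*0 = 0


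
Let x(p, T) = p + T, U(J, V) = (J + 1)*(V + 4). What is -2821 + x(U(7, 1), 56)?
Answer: -2725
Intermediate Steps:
U(J, V) = (1 + J)*(4 + V)
x(p, T) = T + p
-2821 + x(U(7, 1), 56) = -2821 + (56 + (4 + 1 + 4*7 + 7*1)) = -2821 + (56 + (4 + 1 + 28 + 7)) = -2821 + (56 + 40) = -2821 + 96 = -2725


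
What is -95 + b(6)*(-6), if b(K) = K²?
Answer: -311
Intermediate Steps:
-95 + b(6)*(-6) = -95 + 6²*(-6) = -95 + 36*(-6) = -95 - 216 = -311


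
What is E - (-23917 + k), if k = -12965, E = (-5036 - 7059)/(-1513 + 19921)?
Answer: 11506979/312 ≈ 36881.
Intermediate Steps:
E = -205/312 (E = -12095/18408 = -12095*1/18408 = -205/312 ≈ -0.65705)
E - (-23917 + k) = -205/312 - (-23917 - 12965) = -205/312 - 1*(-36882) = -205/312 + 36882 = 11506979/312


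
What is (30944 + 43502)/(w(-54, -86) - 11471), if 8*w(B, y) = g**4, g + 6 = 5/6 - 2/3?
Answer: -771856128/117430703 ≈ -6.5729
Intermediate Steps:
g = -35/6 (g = -6 + (5/6 - 2/3) = -6 + 1/6 = -35/6 ≈ -5.8333)
w(B, y) = 1500625/10368 (w(B, y) = (-35/6)**4/8 = (1/8)*(1500625/1296) = 1500625/10368)
(30944 + 43502)/(w(-54, -86) - 11471) = (30944 + 43502)/(1500625/10368 - 11471) = 74446/(-117430703/10368) = 74446*(-10368/117430703) = -771856128/117430703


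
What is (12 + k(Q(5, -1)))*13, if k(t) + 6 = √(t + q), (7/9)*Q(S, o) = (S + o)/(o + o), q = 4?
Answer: 78 + 13*√70/7 ≈ 93.538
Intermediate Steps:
Q(S, o) = 9*(S + o)/(14*o) (Q(S, o) = 9*((S + o)/(o + o))/7 = 9*((S + o)/((2*o)))/7 = 9*((S + o)*(1/(2*o)))/7 = 9*((S + o)/(2*o))/7 = 9*(S + o)/(14*o))
k(t) = -6 + √(4 + t) (k(t) = -6 + √(t + 4) = -6 + √(4 + t))
(12 + k(Q(5, -1)))*13 = (12 + (-6 + √(4 + (9/14)*(5 - 1)/(-1))))*13 = (12 + (-6 + √(4 + (9/14)*(-1)*4)))*13 = (12 + (-6 + √(4 - 18/7)))*13 = (12 + (-6 + √(10/7)))*13 = (12 + (-6 + √70/7))*13 = (6 + √70/7)*13 = 78 + 13*√70/7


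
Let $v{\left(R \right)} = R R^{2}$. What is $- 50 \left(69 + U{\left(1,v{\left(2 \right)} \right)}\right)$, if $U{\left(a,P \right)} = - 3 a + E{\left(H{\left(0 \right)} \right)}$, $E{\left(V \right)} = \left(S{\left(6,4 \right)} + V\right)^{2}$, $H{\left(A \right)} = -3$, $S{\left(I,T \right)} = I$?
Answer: $-3750$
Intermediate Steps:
$v{\left(R \right)} = R^{3}$
$E{\left(V \right)} = \left(6 + V\right)^{2}$
$U{\left(a,P \right)} = 9 - 3 a$ ($U{\left(a,P \right)} = - 3 a + \left(6 - 3\right)^{2} = - 3 a + 3^{2} = - 3 a + 9 = 9 - 3 a$)
$- 50 \left(69 + U{\left(1,v{\left(2 \right)} \right)}\right) = - 50 \left(69 + \left(9 - 3\right)\right) = - 50 \left(69 + 6\right) = \left(-50\right) 75 = -3750$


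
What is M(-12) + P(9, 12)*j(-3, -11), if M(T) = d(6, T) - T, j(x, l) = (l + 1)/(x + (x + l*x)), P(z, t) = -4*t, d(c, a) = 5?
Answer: 313/9 ≈ 34.778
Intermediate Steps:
j(x, l) = (1 + l)/(2*x + l*x)
M(T) = 5 - T
M(-12) + P(9, 12)*j(-3, -11) = (5 - 1*(-12)) + (-4*12)*((1 - 11)/((-3)*(2 - 11))) = (5 + 12) - (-16)*(-10)/(-9) = 17 - (-16)*(-1)*(-10)/9 = 17 - 48*(-10/27) = 17 + 160/9 = 313/9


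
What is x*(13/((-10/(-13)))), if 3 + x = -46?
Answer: -8281/10 ≈ -828.10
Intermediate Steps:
x = -49 (x = -3 - 46 = -49)
x*(13/((-10/(-13)))) = -637/((-10/(-13))) = -637/((-10*(-1/13))) = -637/10/13 = -637*13/10 = -49*169/10 = -8281/10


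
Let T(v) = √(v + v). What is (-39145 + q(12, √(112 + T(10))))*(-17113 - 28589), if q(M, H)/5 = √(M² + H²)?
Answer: 1789004790 - 228510*√(256 + 2*√5) ≈ 1.7853e+9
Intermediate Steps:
T(v) = √2*√v (T(v) = √(2*v) = √2*√v)
q(M, H) = 5*√(H² + M²) (q(M, H) = 5*√(M² + H²) = 5*√(H² + M²))
(-39145 + q(12, √(112 + T(10))))*(-17113 - 28589) = (-39145 + 5*√((√(112 + √2*√10))² + 12²))*(-17113 - 28589) = (-39145 + 5*√((√(112 + 2*√5))² + 144))*(-45702) = (-39145 + 5*√((112 + 2*√5) + 144))*(-45702) = (-39145 + 5*√(256 + 2*√5))*(-45702) = 1789004790 - 228510*√(256 + 2*√5)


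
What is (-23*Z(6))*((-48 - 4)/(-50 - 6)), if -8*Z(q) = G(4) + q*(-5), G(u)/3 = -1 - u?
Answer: -13455/112 ≈ -120.13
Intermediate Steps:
G(u) = -3 - 3*u (G(u) = 3*(-1 - u) = -3 - 3*u)
Z(q) = 15/8 + 5*q/8 (Z(q) = -((-3 - 3*4) + q*(-5))/8 = -((-3 - 12) - 5*q)/8 = -(-15 - 5*q)/8 = 15/8 + 5*q/8)
(-23*Z(6))*((-48 - 4)/(-50 - 6)) = (-23*(15/8 + (5/8)*6))*((-48 - 4)/(-50 - 6)) = (-23*(15/8 + 15/4))*(-52/(-56)) = (-23*45/8)*(-52*(-1/56)) = -1035/8*13/14 = -13455/112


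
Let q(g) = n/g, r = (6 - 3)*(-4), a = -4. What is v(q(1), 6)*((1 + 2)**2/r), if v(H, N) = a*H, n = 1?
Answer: 3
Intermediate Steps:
r = -12 (r = 3*(-4) = -12)
q(g) = 1/g
v(H, N) = -4*H
v(q(1), 6)*((1 + 2)**2/r) = (-4/1)*((1 + 2)**2/(-12)) = (-4*1)*(3**2*(-1/12)) = -36*(-1)/12 = -4*(-3/4) = 3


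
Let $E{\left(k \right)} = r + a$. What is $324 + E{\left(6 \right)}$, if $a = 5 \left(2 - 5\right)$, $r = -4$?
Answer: $305$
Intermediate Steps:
$a = -15$ ($a = 5 \left(-3\right) = -15$)
$E{\left(k \right)} = -19$ ($E{\left(k \right)} = -4 - 15 = -19$)
$324 + E{\left(6 \right)} = 324 - 19 = 305$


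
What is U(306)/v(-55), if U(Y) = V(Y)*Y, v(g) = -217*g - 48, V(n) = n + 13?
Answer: 97614/11887 ≈ 8.2118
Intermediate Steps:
V(n) = 13 + n
v(g) = -48 - 217*g
U(Y) = Y*(13 + Y) (U(Y) = (13 + Y)*Y = Y*(13 + Y))
U(306)/v(-55) = (306*(13 + 306))/(-48 - 217*(-55)) = (306*319)/(-48 + 11935) = 97614/11887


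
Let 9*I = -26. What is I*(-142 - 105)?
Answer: 6422/9 ≈ 713.56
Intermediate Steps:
I = -26/9 (I = (⅑)*(-26) = -26/9 ≈ -2.8889)
I*(-142 - 105) = -26*(-142 - 105)/9 = -26/9*(-247) = 6422/9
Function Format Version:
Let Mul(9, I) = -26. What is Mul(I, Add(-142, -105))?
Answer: Rational(6422, 9) ≈ 713.56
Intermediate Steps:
I = Rational(-26, 9) (I = Mul(Rational(1, 9), -26) = Rational(-26, 9) ≈ -2.8889)
Mul(I, Add(-142, -105)) = Mul(Rational(-26, 9), Add(-142, -105)) = Mul(Rational(-26, 9), -247) = Rational(6422, 9)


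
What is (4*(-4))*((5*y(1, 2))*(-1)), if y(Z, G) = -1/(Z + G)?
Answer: -80/3 ≈ -26.667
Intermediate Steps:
y(Z, G) = -1/(G + Z)
(4*(-4))*((5*y(1, 2))*(-1)) = (4*(-4))*((5*(-1/(2 + 1)))*(-1)) = -16*5*(-1/3)*(-1) = -(-80)*(-1)/3 = -16*5/3 = -80/3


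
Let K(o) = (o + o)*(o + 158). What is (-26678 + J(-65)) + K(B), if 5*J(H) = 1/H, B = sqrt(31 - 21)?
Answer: -8663851/325 + 316*sqrt(10) ≈ -25659.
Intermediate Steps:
B = sqrt(10) ≈ 3.1623
J(H) = 1/(5*H)
K(o) = 2*o*(158 + o) (K(o) = (2*o)*(158 + o) = 2*o*(158 + o))
(-26678 + J(-65)) + K(B) = (-26678 + (1/5)/(-65)) + 2*sqrt(10)*(158 + sqrt(10)) = (-26678 + (1/5)*(-1/65)) + 2*sqrt(10)*(158 + sqrt(10)) = (-26678 - 1/325) + 2*sqrt(10)*(158 + sqrt(10)) = -8670351/325 + 2*sqrt(10)*(158 + sqrt(10))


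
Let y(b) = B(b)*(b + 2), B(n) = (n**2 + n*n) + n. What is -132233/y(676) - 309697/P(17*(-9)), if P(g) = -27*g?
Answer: -21338795956219/284634062856 ≈ -74.969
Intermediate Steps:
B(n) = n + 2*n**2 (B(n) = (n**2 + n**2) + n = 2*n**2 + n = n + 2*n**2)
y(b) = b*(1 + 2*b)*(2 + b) (y(b) = (b*(1 + 2*b))*(b + 2) = (b*(1 + 2*b))*(2 + b) = b*(1 + 2*b)*(2 + b))
-132233/y(676) - 309697/P(17*(-9)) = -132233*1/(676*(1 + 2*676)*(2 + 676)) - 309697/((-459*(-9))) = -132233*1/(458328*(1 + 1352)) - 309697/((-27*(-153))) = -132233/(676*1353*678) - 309697/4131 = -132233/620117784 - 309697*1/4131 = -132233*1/620117784 - 309697/4131 = -132233/620117784 - 309697/4131 = -21338795956219/284634062856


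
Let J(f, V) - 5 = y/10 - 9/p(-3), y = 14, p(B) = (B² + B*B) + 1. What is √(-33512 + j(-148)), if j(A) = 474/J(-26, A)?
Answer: I*√10596913238/563 ≈ 182.84*I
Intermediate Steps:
p(B) = 1 + 2*B² (p(B) = (B² + B²) + 1 = 2*B² + 1 = 1 + 2*B²)
J(f, V) = 563/95 (J(f, V) = 5 + (14/10 - 9/(1 + 2*(-3)²)) = 5 + (14*(⅒) - 9/(1 + 2*9)) = 5 + (7/5 - 9/(1 + 18)) = 5 + (7/5 - 9/19) = 5 + 88/95 = 563/95)
j(A) = 45030/563 (j(A) = 474/(563/95) = 474*(95/563) = 45030/563)
√(-33512 + j(-148)) = √(-33512 + 45030/563) = √(-18822226/563) = I*√10596913238/563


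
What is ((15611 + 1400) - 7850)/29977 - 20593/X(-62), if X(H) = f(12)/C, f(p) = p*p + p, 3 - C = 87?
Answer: 4321333620/389701 ≈ 11089.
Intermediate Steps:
C = -84 (C = 3 - 1*87 = 3 - 87 = -84)
f(p) = p + p² (f(p) = p² + p = p + p²)
X(H) = -13/7 (X(H) = (12*(1 + 12))/(-84) = (12*13)*(-1/84) = 156*(-1/84) = -13/7)
((15611 + 1400) - 7850)/29977 - 20593/X(-62) = ((15611 + 1400) - 7850)/29977 - 20593/(-13/7) = (17011 - 7850)*(1/29977) - 20593*(-7/13) = 9161*(1/29977) + 144151/13 = 9161/29977 + 144151/13 = 4321333620/389701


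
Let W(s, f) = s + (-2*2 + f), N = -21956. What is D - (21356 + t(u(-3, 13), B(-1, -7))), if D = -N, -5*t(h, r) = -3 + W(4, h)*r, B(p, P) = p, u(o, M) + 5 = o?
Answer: 601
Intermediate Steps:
u(o, M) = -5 + o
W(s, f) = -4 + f + s (W(s, f) = s + (-4 + f) = -4 + f + s)
t(h, r) = ⅗ - h*r/5 (t(h, r) = -(-3 + (-4 + h + 4)*r)/5 = -(-3 + h*r)/5 = ⅗ - h*r/5)
D = 21956 (D = -1*(-21956) = 21956)
D - (21356 + t(u(-3, 13), B(-1, -7))) = 21956 - (21356 + (⅗ - ⅕*(-5 - 3)*(-1))) = 21956 - (21356 + (⅗ - ⅕*(-8)*(-1))) = 21956 - (21356 + (⅗ - 8/5)) = 21956 - (21356 - 1) = 21956 - 1*21355 = 21956 - 21355 = 601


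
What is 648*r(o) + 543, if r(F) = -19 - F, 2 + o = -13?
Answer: -2049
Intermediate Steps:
o = -15 (o = -2 - 13 = -15)
648*r(o) + 543 = 648*(-19 - 1*(-15)) + 543 = 648*(-19 + 15) + 543 = 648*(-4) + 543 = -2592 + 543 = -2049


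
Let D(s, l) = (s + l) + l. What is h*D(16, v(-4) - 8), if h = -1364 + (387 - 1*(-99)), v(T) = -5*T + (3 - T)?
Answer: -47412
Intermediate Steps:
v(T) = 3 - 6*T
D(s, l) = s + 2*l (D(s, l) = (l + s) + l = s + 2*l)
h = -878 (h = -1364 + (387 + 99) = -1364 + 486 = -878)
h*D(16, v(-4) - 8) = -878*(16 + 2*((3 - 6*(-4)) - 8)) = -878*(16 + 2*((3 + 24) - 8)) = -878*(16 + 2*(27 - 8)) = -878*(16 + 2*19) = -878*(16 + 38) = -878*54 = -47412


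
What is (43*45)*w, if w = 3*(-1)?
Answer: -5805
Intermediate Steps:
w = -3
(43*45)*w = (43*45)*(-3) = 1935*(-3) = -5805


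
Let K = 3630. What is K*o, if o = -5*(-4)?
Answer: 72600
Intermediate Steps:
o = 20
K*o = 3630*20 = 72600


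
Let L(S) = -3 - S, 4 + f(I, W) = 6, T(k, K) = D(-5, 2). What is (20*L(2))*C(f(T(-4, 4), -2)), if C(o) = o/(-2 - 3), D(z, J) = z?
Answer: 40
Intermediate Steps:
T(k, K) = -5
f(I, W) = 2 (f(I, W) = -4 + 6 = 2)
C(o) = -o/5 (C(o) = o/(-5) = -o/5)
(20*L(2))*C(f(T(-4, 4), -2)) = (20*(-3 - 1*2))*(-⅕*2) = (20*(-3 - 2))*(-⅖) = (20*(-5))*(-⅖) = -100*(-⅖) = 40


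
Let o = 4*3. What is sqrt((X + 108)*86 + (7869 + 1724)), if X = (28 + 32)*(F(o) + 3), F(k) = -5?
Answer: sqrt(8561) ≈ 92.526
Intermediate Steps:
o = 12
X = -120 (X = (28 + 32)*(-5 + 3) = 60*(-2) = -120)
sqrt((X + 108)*86 + (7869 + 1724)) = sqrt((-120 + 108)*86 + (7869 + 1724)) = sqrt(-12*86 + 9593) = sqrt(-1032 + 9593) = sqrt(8561)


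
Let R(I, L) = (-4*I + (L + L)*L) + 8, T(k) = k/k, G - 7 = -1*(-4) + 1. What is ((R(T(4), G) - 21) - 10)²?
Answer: 68121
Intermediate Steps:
G = 12 (G = 7 + (-1*(-4) + 1) = 7 + (4 + 1) = 7 + 5 = 12)
T(k) = 1
R(I, L) = 8 - 4*I + 2*L² (R(I, L) = (-4*I + (2*L)*L) + 8 = (-4*I + 2*L²) + 8 = 8 - 4*I + 2*L²)
((R(T(4), G) - 21) - 10)² = (((8 - 4*1 + 2*12²) - 21) - 10)² = (((8 - 4 + 2*144) - 21) - 10)² = (((8 - 4 + 288) - 21) - 10)² = ((292 - 21) - 10)² = (271 - 10)² = 261² = 68121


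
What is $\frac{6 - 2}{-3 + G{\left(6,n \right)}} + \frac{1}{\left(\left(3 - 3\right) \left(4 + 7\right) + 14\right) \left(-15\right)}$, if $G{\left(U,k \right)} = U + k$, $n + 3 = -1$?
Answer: $- \frac{841}{210} \approx -4.0048$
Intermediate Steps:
$n = -4$ ($n = -3 - 1 = -4$)
$\frac{6 - 2}{-3 + G{\left(6,n \right)}} + \frac{1}{\left(\left(3 - 3\right) \left(4 + 7\right) + 14\right) \left(-15\right)} = \frac{6 - 2}{-3 + \left(6 - 4\right)} + \frac{1}{\left(\left(3 - 3\right) \left(4 + 7\right) + 14\right) \left(-15\right)} = \frac{4}{-3 + 2} + \frac{1}{0 \cdot 11 + 14} \left(- \frac{1}{15}\right) = \frac{4}{-1} + \frac{1}{0 + 14} \left(- \frac{1}{15}\right) = 4 \left(-1\right) + \frac{1}{14} \left(- \frac{1}{15}\right) = -4 + \frac{1}{14} \left(- \frac{1}{15}\right) = -4 - \frac{1}{210} = - \frac{841}{210}$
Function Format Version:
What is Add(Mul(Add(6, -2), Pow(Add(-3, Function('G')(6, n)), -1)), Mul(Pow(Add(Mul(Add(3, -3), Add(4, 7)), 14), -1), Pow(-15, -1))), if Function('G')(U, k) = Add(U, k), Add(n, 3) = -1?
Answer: Rational(-841, 210) ≈ -4.0048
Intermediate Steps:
n = -4 (n = Add(-3, -1) = -4)
Add(Mul(Add(6, -2), Pow(Add(-3, Function('G')(6, n)), -1)), Mul(Pow(Add(Mul(Add(3, -3), Add(4, 7)), 14), -1), Pow(-15, -1))) = Add(Mul(Add(6, -2), Pow(Add(-3, Add(6, -4)), -1)), Mul(Pow(Add(Mul(Add(3, -3), Add(4, 7)), 14), -1), Pow(-15, -1))) = Add(Mul(4, Pow(Add(-3, 2), -1)), Mul(Pow(Add(Mul(0, 11), 14), -1), Rational(-1, 15))) = Add(Mul(4, Pow(-1, -1)), Mul(Pow(Add(0, 14), -1), Rational(-1, 15))) = Add(Mul(4, -1), Mul(Pow(14, -1), Rational(-1, 15))) = Add(-4, Mul(Rational(1, 14), Rational(-1, 15))) = Add(-4, Rational(-1, 210)) = Rational(-841, 210)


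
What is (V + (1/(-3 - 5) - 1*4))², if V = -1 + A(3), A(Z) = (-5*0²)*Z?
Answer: 1681/64 ≈ 26.266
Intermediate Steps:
A(Z) = 0 (A(Z) = (-5*0)*Z = 0*Z = 0)
V = -1 (V = -1 + 0 = -1)
(V + (1/(-3 - 5) - 1*4))² = (-1 + (1/(-3 - 5) - 1*4))² = (-1 + (1/(-8) - 4))² = (-1 + (-⅛ - 4))² = (-1 - 33/8)² = (-41/8)² = 1681/64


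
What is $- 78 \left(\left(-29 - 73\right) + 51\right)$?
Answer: $3978$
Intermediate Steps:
$- 78 \left(\left(-29 - 73\right) + 51\right) = - 78 \left(-102 + 51\right) = \left(-78\right) \left(-51\right) = 3978$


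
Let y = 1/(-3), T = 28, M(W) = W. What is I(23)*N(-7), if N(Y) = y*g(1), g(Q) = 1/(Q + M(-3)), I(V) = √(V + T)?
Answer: √51/6 ≈ 1.1902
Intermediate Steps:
I(V) = √(28 + V) (I(V) = √(V + 28) = √(28 + V))
y = -⅓ ≈ -0.33333
g(Q) = 1/(-3 + Q) (g(Q) = 1/(Q - 3) = 1/(-3 + Q))
N(Y) = ⅙ (N(Y) = -1/(3*(-3 + 1)) = -⅓/(-2) = -⅓*(-½) = ⅙)
I(23)*N(-7) = √(28 + 23)*(⅙) = √51*(⅙) = √51/6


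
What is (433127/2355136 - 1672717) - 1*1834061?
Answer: -8258938678681/2355136 ≈ -3.5068e+6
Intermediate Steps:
(433127/2355136 - 1672717) - 1*1834061 = (433127*(1/2355136) - 1672717) - 1834061 = (433127/2355136 - 1672717) - 1834061 = -3939475591385/2355136 - 1834061 = -8258938678681/2355136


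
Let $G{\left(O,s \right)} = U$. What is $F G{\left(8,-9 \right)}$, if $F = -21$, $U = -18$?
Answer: $378$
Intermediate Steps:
$G{\left(O,s \right)} = -18$
$F G{\left(8,-9 \right)} = \left(-21\right) \left(-18\right) = 378$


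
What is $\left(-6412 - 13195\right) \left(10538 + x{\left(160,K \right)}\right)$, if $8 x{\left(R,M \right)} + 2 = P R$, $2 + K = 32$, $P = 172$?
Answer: $- \frac{1096246977}{4} \approx -2.7406 \cdot 10^{8}$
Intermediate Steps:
$K = 30$ ($K = -2 + 32 = 30$)
$x{\left(R,M \right)} = - \frac{1}{4} + \frac{43 R}{2}$ ($x{\left(R,M \right)} = - \frac{1}{4} + \frac{172 R}{8} = - \frac{1}{4} + \frac{43 R}{2}$)
$\left(-6412 - 13195\right) \left(10538 + x{\left(160,K \right)}\right) = \left(-6412 - 13195\right) \left(10538 + \left(- \frac{1}{4} + \frac{43}{2} \cdot 160\right)\right) = \left(-6412 + \left(-19539 + 6344\right)\right) \left(10538 + \left(- \frac{1}{4} + 3440\right)\right) = \left(-6412 - 13195\right) \left(10538 + \frac{13759}{4}\right) = \left(-19607\right) \frac{55911}{4} = - \frac{1096246977}{4}$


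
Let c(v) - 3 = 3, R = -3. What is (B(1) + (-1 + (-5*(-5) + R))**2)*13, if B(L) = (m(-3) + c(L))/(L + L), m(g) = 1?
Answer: 11557/2 ≈ 5778.5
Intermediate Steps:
c(v) = 6 (c(v) = 3 + 3 = 6)
B(L) = 7/(2*L) (B(L) = (1 + 6)/(L + L) = 7/((2*L)) = 7*(1/(2*L)) = 7/(2*L))
(B(1) + (-1 + (-5*(-5) + R))**2)*13 = ((7/2)/1 + (-1 + (-5*(-5) - 3))**2)*13 = ((7/2)*1 + (-1 + (25 - 3))**2)*13 = (7/2 + (-1 + 22)**2)*13 = (7/2 + 21**2)*13 = (7/2 + 441)*13 = (889/2)*13 = 11557/2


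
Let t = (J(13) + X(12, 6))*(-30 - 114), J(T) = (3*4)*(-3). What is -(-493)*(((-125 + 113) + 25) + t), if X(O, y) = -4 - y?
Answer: 3272041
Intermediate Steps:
J(T) = -36 (J(T) = 12*(-3) = -36)
t = 6624 (t = (-36 + (-4 - 1*6))*(-30 - 114) = (-36 + (-4 - 6))*(-144) = (-36 - 10)*(-144) = -46*(-144) = 6624)
-(-493)*(((-125 + 113) + 25) + t) = -(-493)*(((-125 + 113) + 25) + 6624) = -(-493)*((-12 + 25) + 6624) = -(-493)*(13 + 6624) = -(-493)*6637 = -1*(-3272041) = 3272041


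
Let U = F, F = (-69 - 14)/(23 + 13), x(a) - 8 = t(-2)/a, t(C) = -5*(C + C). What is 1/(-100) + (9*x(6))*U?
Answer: -70553/300 ≈ -235.18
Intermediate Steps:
t(C) = -10*C
x(a) = 8 + 20/a (x(a) = 8 + (-10*(-2))/a = 8 + 20/a)
F = -83/36 ≈ -2.3056
U = -83/36 ≈ -2.3056
1/(-100) + (9*x(6))*U = 1/(-100) + (9*(8 + 20/6))*(-83/36) = -1/100 + (9*(8 + 20*(⅙)))*(-83/36) = -1/100 + (9*(8 + 10/3))*(-83/36) = -1/100 + (9*(34/3))*(-83/36) = -1/100 + 102*(-83/36) = -1/100 - 1411/6 = -70553/300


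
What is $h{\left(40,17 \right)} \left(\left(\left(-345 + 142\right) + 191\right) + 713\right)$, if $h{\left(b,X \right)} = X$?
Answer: $11917$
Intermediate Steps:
$h{\left(40,17 \right)} \left(\left(\left(-345 + 142\right) + 191\right) + 713\right) = 17 \left(\left(\left(-345 + 142\right) + 191\right) + 713\right) = 17 \left(\left(-203 + 191\right) + 713\right) = 17 \left(-12 + 713\right) = 17 \cdot 701 = 11917$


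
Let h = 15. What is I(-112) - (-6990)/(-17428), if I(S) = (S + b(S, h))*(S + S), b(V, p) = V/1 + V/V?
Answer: 435278233/8714 ≈ 49952.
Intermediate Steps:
b(V, p) = 1 + V (b(V, p) = V*1 + 1 = V + 1 = 1 + V)
I(S) = 2*S*(1 + 2*S) (I(S) = (S + (1 + S))*(S + S) = (1 + 2*S)*(2*S) = 2*S*(1 + 2*S))
I(-112) - (-6990)/(-17428) = 2*(-112)*(1 + 2*(-112)) - (-6990)/(-17428) = 2*(-112)*(1 - 224) - (-6990)*(-1)/17428 = 2*(-112)*(-223) - 1*3495/8714 = 49952 - 3495/8714 = 435278233/8714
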